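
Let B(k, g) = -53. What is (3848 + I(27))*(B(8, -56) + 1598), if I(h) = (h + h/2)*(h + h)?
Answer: 9324075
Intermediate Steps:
I(h) = 3*h² (I(h) = (h + h*(½))*(2*h) = (h + h/2)*(2*h) = (3*h/2)*(2*h) = 3*h²)
(3848 + I(27))*(B(8, -56) + 1598) = (3848 + 3*27²)*(-53 + 1598) = (3848 + 3*729)*1545 = (3848 + 2187)*1545 = 6035*1545 = 9324075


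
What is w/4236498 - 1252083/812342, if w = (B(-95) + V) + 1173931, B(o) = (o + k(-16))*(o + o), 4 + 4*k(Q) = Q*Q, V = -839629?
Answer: -359138609335/245820375594 ≈ -1.4610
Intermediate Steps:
k(Q) = -1 + Q**2/4 (k(Q) = -1 + (Q*Q)/4 = -1 + Q**2/4)
B(o) = 2*o*(63 + o) (B(o) = (o + (-1 + (1/4)*(-16)**2))*(o + o) = (o + (-1 + (1/4)*256))*(2*o) = (o + (-1 + 64))*(2*o) = (o + 63)*(2*o) = (63 + o)*(2*o) = 2*o*(63 + o))
w = 340382 (w = (2*(-95)*(63 - 95) - 839629) + 1173931 = (2*(-95)*(-32) - 839629) + 1173931 = (6080 - 839629) + 1173931 = -833549 + 1173931 = 340382)
w/4236498 - 1252083/812342 = 340382/4236498 - 1252083/812342 = 340382*(1/4236498) - 1252083*1/812342 = 24313/302607 - 1252083/812342 = -359138609335/245820375594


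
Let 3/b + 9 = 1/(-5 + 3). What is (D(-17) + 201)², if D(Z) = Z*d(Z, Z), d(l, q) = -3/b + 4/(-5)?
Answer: 281961/100 ≈ 2819.6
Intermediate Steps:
b = -6/19 (b = 3/(-9 + 1/(-5 + 3)) = 3/(-9 + 1/(-2)) = 3/(-9 - ½) = 3/(-19/2) = 3*(-2/19) = -6/19 ≈ -0.31579)
d(l, q) = 87/10 (d(l, q) = -3/(-6/19) + 4/(-5) = -3*(-19/6) + 4*(-⅕) = 19/2 - ⅘ = 87/10)
D(Z) = 87*Z/10 (D(Z) = Z*(87/10) = 87*Z/10)
(D(-17) + 201)² = ((87/10)*(-17) + 201)² = (-1479/10 + 201)² = (531/10)² = 281961/100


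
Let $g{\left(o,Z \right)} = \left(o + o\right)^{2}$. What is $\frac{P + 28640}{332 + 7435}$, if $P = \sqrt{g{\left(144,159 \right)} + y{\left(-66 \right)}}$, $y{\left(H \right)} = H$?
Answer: $\frac{28640}{7767} + \frac{\sqrt{82878}}{7767} \approx 3.7245$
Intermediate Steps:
$g{\left(o,Z \right)} = 4 o^{2}$ ($g{\left(o,Z \right)} = \left(2 o\right)^{2} = 4 o^{2}$)
$P = \sqrt{82878}$ ($P = \sqrt{4 \cdot 144^{2} - 66} = \sqrt{4 \cdot 20736 - 66} = \sqrt{82944 - 66} = \sqrt{82878} \approx 287.89$)
$\frac{P + 28640}{332 + 7435} = \frac{\sqrt{82878} + 28640}{332 + 7435} = \frac{28640 + \sqrt{82878}}{7767} = \left(28640 + \sqrt{82878}\right) \frac{1}{7767} = \frac{28640}{7767} + \frac{\sqrt{82878}}{7767}$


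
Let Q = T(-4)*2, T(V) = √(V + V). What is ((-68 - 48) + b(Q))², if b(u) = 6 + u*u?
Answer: 20164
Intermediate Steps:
T(V) = √2*√V (T(V) = √(2*V) = √2*√V)
Q = 4*I*√2 (Q = (√2*√(-4))*2 = (√2*(2*I))*2 = (2*I*√2)*2 = 4*I*√2 ≈ 5.6569*I)
b(u) = 6 + u²
((-68 - 48) + b(Q))² = ((-68 - 48) + (6 + (4*I*√2)²))² = (-116 + (6 - 32))² = (-116 - 26)² = (-142)² = 20164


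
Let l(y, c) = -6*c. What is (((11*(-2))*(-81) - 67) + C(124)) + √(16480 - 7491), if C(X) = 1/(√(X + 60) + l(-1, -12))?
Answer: 1071884/625 + √8989 - √46/2500 ≈ 1809.8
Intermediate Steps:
C(X) = 1/(72 + √(60 + X)) (C(X) = 1/(√(X + 60) - 6*(-12)) = 1/(√(60 + X) + 72) = 1/(72 + √(60 + X)))
(((11*(-2))*(-81) - 67) + C(124)) + √(16480 - 7491) = (((11*(-2))*(-81) - 67) + 1/(72 + √(60 + 124))) + √(16480 - 7491) = ((-22*(-81) - 67) + 1/(72 + √184)) + √8989 = ((1782 - 67) + 1/(72 + 2*√46)) + √8989 = (1715 + 1/(72 + 2*√46)) + √8989 = 1715 + √8989 + 1/(72 + 2*√46)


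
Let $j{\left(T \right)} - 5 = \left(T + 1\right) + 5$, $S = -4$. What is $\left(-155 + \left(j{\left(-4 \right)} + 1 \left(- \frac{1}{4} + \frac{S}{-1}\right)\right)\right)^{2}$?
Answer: $\frac{332929}{16} \approx 20808.0$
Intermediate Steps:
$j{\left(T \right)} = 11 + T$ ($j{\left(T \right)} = 5 + \left(\left(T + 1\right) + 5\right) = 5 + \left(\left(1 + T\right) + 5\right) = 5 + \left(6 + T\right) = 11 + T$)
$\left(-155 + \left(j{\left(-4 \right)} + 1 \left(- \frac{1}{4} + \frac{S}{-1}\right)\right)\right)^{2} = \left(-155 + \left(\left(11 - 4\right) + 1 \left(- \frac{1}{4} - \frac{4}{-1}\right)\right)\right)^{2} = \left(-155 + \left(7 + 1 \left(\left(-1\right) \frac{1}{4} - -4\right)\right)\right)^{2} = \left(-155 + \left(7 + 1 \left(- \frac{1}{4} + 4\right)\right)\right)^{2} = \left(-155 + \left(7 + 1 \cdot \frac{15}{4}\right)\right)^{2} = \left(-155 + \left(7 + \frac{15}{4}\right)\right)^{2} = \left(-155 + \frac{43}{4}\right)^{2} = \left(- \frac{577}{4}\right)^{2} = \frac{332929}{16}$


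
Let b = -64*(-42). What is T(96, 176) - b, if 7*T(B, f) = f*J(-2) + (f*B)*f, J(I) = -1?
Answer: 2954704/7 ≈ 4.2210e+5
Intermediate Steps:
b = 2688
T(B, f) = -f/7 + B*f**2/7 (T(B, f) = (f*(-1) + (f*B)*f)/7 = (-f + (B*f)*f)/7 = (-f + B*f**2)/7 = -f/7 + B*f**2/7)
T(96, 176) - b = (1/7)*176*(-1 + 96*176) - 1*2688 = (1/7)*176*(-1 + 16896) - 2688 = (1/7)*176*16895 - 2688 = 2973520/7 - 2688 = 2954704/7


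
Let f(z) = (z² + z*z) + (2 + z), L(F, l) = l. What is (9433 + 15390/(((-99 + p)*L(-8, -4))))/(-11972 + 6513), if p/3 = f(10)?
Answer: -3374449/1954322 ≈ -1.7267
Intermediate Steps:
f(z) = 2 + z + 2*z² (f(z) = (z² + z²) + (2 + z) = 2*z² + (2 + z) = 2 + z + 2*z²)
p = 636 (p = 3*(2 + 10 + 2*10²) = 3*(2 + 10 + 2*100) = 3*(2 + 10 + 200) = 3*212 = 636)
(9433 + 15390/(((-99 + p)*L(-8, -4))))/(-11972 + 6513) = (9433 + 15390/(((-99 + 636)*(-4))))/(-11972 + 6513) = (9433 + 15390/((537*(-4))))/(-5459) = (9433 + 15390/(-2148))*(-1/5459) = (9433 + 15390*(-1/2148))*(-1/5459) = (9433 - 2565/358)*(-1/5459) = (3374449/358)*(-1/5459) = -3374449/1954322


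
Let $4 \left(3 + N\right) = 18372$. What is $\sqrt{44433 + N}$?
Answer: $3 \sqrt{5447} \approx 221.41$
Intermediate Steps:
$N = 4590$ ($N = -3 + \frac{1}{4} \cdot 18372 = -3 + 4593 = 4590$)
$\sqrt{44433 + N} = \sqrt{44433 + 4590} = \sqrt{49023} = 3 \sqrt{5447}$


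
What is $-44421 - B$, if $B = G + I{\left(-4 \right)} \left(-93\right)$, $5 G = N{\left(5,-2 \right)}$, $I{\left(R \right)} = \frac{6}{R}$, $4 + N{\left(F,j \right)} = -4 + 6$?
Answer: $- \frac{445601}{10} \approx -44560.0$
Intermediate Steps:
$N{\left(F,j \right)} = -2$ ($N{\left(F,j \right)} = -4 + \left(-4 + 6\right) = -4 + 2 = -2$)
$G = - \frac{2}{5}$ ($G = \frac{1}{5} \left(-2\right) = - \frac{2}{5} \approx -0.4$)
$B = \frac{1391}{10}$ ($B = - \frac{2}{5} + \frac{6}{-4} \left(-93\right) = - \frac{2}{5} + 6 \left(- \frac{1}{4}\right) \left(-93\right) = - \frac{2}{5} - - \frac{279}{2} = - \frac{2}{5} + \frac{279}{2} = \frac{1391}{10} \approx 139.1$)
$-44421 - B = -44421 - \frac{1391}{10} = - \frac{445601}{10}$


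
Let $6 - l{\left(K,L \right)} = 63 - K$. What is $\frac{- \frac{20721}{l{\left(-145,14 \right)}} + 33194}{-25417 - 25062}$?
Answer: $- \frac{6725909}{10196758} \approx -0.65961$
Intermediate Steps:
$l{\left(K,L \right)} = -57 + K$ ($l{\left(K,L \right)} = 6 - \left(63 - K\right) = 6 + \left(-63 + K\right) = -57 + K$)
$\frac{- \frac{20721}{l{\left(-145,14 \right)}} + 33194}{-25417 - 25062} = \frac{- \frac{20721}{-57 - 145} + 33194}{-25417 - 25062} = \frac{- \frac{20721}{-202} + 33194}{-50479} = \left(\left(-20721\right) \left(- \frac{1}{202}\right) + 33194\right) \left(- \frac{1}{50479}\right) = \left(\frac{20721}{202} + 33194\right) \left(- \frac{1}{50479}\right) = \frac{6725909}{202} \left(- \frac{1}{50479}\right) = - \frac{6725909}{10196758}$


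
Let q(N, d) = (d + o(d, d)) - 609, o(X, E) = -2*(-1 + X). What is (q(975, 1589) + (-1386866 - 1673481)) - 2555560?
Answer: -5618103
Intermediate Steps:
o(X, E) = 2 - 2*X
q(N, d) = -607 - d (q(N, d) = (d + (2 - 2*d)) - 609 = (2 - d) - 609 = -607 - d)
(q(975, 1589) + (-1386866 - 1673481)) - 2555560 = ((-607 - 1*1589) + (-1386866 - 1673481)) - 2555560 = ((-607 - 1589) - 3060347) - 2555560 = (-2196 - 3060347) - 2555560 = -3062543 - 2555560 = -5618103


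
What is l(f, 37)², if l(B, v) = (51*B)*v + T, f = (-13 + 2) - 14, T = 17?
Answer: 2223876964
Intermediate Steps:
f = -25 (f = -11 - 14 = -25)
l(B, v) = 17 + 51*B*v (l(B, v) = (51*B)*v + 17 = 51*B*v + 17 = 17 + 51*B*v)
l(f, 37)² = (17 + 51*(-25)*37)² = (17 - 47175)² = (-47158)² = 2223876964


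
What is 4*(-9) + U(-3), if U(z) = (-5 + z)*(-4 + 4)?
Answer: -36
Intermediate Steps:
U(z) = 0 (U(z) = (-5 + z)*0 = 0)
4*(-9) + U(-3) = 4*(-9) + 0 = -36 + 0 = -36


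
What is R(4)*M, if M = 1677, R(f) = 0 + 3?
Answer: 5031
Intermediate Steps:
R(f) = 3
R(4)*M = 3*1677 = 5031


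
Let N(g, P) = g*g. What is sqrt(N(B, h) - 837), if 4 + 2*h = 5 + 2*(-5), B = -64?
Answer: sqrt(3259) ≈ 57.088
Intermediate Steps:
h = -9/2 (h = -2 + (5 + 2*(-5))/2 = -2 + (5 - 10)/2 = -2 + (1/2)*(-5) = -2 - 5/2 = -9/2 ≈ -4.5000)
N(g, P) = g**2
sqrt(N(B, h) - 837) = sqrt((-64)**2 - 837) = sqrt(4096 - 837) = sqrt(3259)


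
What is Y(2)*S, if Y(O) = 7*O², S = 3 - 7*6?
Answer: -1092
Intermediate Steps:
S = -39 (S = 3 - 42 = -39)
Y(2)*S = (7*2²)*(-39) = (7*4)*(-39) = 28*(-39) = -1092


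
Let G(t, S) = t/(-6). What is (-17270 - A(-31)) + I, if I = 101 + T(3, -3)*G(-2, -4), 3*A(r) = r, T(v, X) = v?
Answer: -51473/3 ≈ -17158.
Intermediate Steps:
G(t, S) = -t/6 (G(t, S) = t*(-⅙) = -t/6)
A(r) = r/3
I = 102 (I = 101 + 3*(-⅙*(-2)) = 101 + 3*(⅓) = 101 + 1 = 102)
(-17270 - A(-31)) + I = (-17270 - (-31)/3) + 102 = (-17270 - 1*(-31/3)) + 102 = (-17270 + 31/3) + 102 = -51779/3 + 102 = -51473/3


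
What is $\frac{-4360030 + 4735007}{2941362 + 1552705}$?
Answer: $\frac{374977}{4494067} \approx 0.083438$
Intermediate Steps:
$\frac{-4360030 + 4735007}{2941362 + 1552705} = \frac{374977}{4494067}$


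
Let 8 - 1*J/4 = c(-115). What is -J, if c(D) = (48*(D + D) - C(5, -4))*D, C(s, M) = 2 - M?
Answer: 5081128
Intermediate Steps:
c(D) = D*(-6 + 96*D) (c(D) = (48*(D + D) - (2 - 1*(-4)))*D = (48*(2*D) - (2 + 4))*D = (96*D - 1*6)*D = (96*D - 6)*D = (-6 + 96*D)*D = D*(-6 + 96*D))
J = -5081128 (J = 32 - 24*(-115)*(-1 + 16*(-115)) = 32 - 24*(-115)*(-1 - 1840) = 32 - 24*(-115)*(-1841) = 32 - 4*1270290 = 32 - 5081160 = -5081128)
-J = -1*(-5081128) = 5081128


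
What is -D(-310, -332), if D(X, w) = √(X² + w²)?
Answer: -2*√51581 ≈ -454.23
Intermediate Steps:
-D(-310, -332) = -√((-310)² + (-332)²) = -√(96100 + 110224) = -√206324 = -2*√51581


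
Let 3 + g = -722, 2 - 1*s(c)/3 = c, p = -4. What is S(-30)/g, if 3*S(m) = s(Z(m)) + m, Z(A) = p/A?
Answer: 122/10875 ≈ 0.011218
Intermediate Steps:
Z(A) = -4/A
s(c) = 6 - 3*c
S(m) = 2 + 4/m + m/3 (S(m) = ((6 - (-12)/m) + m)/3 = ((6 + 12/m) + m)/3 = (6 + m + 12/m)/3 = 2 + 4/m + m/3)
g = -725 (g = -3 - 722 = -725)
S(-30)/g = (2 + 4/(-30) + (⅓)*(-30))/(-725) = (2 + 4*(-1/30) - 10)*(-1/725) = (2 - 2/15 - 10)*(-1/725) = -122/15*(-1/725) = 122/10875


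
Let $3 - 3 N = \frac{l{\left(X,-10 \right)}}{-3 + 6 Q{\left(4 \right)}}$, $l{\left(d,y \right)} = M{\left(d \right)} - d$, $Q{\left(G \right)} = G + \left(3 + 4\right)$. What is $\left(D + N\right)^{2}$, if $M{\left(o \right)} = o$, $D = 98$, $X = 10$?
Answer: $9801$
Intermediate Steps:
$Q{\left(G \right)} = 7 + G$ ($Q{\left(G \right)} = G + 7 = 7 + G$)
$l{\left(d,y \right)} = 0$ ($l{\left(d,y \right)} = d - d = 0$)
$N = 1$ ($N = 1 - \frac{0 \frac{1}{-3 + 6 \left(7 + 4\right)}}{3} = 1 - \frac{0 \frac{1}{-3 + 6 \cdot 11}}{3} = 1 - \frac{0 \frac{1}{-3 + 66}}{3} = 1 - \frac{0 \cdot \frac{1}{63}}{3} = 1 - 0 = 1 + 0 = 1$)
$\left(D + N\right)^{2} = \left(98 + 1\right)^{2} = 99^{2} = 9801$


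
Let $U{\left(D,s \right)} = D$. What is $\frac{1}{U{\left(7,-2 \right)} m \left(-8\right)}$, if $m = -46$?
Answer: $\frac{1}{2576} \approx 0.0003882$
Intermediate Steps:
$\frac{1}{U{\left(7,-2 \right)} m \left(-8\right)} = \frac{1}{7 \left(-46\right) \left(-8\right)} = \frac{1}{\left(-322\right) \left(-8\right)} = \frac{1}{2576}$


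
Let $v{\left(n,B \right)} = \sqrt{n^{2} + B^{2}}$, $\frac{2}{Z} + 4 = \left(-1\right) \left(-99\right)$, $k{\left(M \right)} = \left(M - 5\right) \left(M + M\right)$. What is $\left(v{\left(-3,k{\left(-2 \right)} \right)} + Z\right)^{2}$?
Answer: $\frac{7156829}{9025} + \frac{4 \sqrt{793}}{95} \approx 794.19$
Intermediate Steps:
$k{\left(M \right)} = 2 M \left(-5 + M\right)$ ($k{\left(M \right)} = \left(-5 + M\right) 2 M = 2 M \left(-5 + M\right)$)
$Z = \frac{2}{95}$ ($Z = \frac{2}{-4 - -99} = \frac{2}{-4 + 99} = \frac{2}{95} \approx 0.021053$)
$v{\left(n,B \right)} = \sqrt{B^{2} + n^{2}}$
$\left(v{\left(-3,k{\left(-2 \right)} \right)} + Z\right)^{2} = \left(\sqrt{\left(2 \left(-2\right) \left(-5 - 2\right)\right)^{2} + \left(-3\right)^{2}} + \frac{2}{95}\right)^{2} = \left(\sqrt{\left(2 \left(-2\right) \left(-7\right)\right)^{2} + 9} + \frac{2}{95}\right)^{2} = \left(\sqrt{28^{2} + 9} + \frac{2}{95}\right)^{2} = \left(\sqrt{784 + 9} + \frac{2}{95}\right)^{2} = \left(\sqrt{793} + \frac{2}{95}\right)^{2} = \left(\frac{2}{95} + \sqrt{793}\right)^{2}$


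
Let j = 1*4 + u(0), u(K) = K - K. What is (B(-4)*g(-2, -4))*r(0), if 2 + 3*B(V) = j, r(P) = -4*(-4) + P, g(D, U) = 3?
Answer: 32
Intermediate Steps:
u(K) = 0
r(P) = 16 + P
j = 4 (j = 1*4 + 0 = 4 + 0 = 4)
B(V) = ⅔ (B(V) = -⅔ + (⅓)*4 = -⅔ + 4/3 = ⅔)
(B(-4)*g(-2, -4))*r(0) = ((⅔)*3)*(16 + 0) = 2*16 = 32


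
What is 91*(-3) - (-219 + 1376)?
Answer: -1430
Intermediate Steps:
91*(-3) - (-219 + 1376) = -273 - 1*1157 = -273 - 1157 = -1430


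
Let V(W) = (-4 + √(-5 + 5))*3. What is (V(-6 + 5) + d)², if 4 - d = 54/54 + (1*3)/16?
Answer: 21609/256 ≈ 84.410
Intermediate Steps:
d = 45/16 (d = 4 - (54/54 + (1*3)/16) = 4 - (54*(1/54) + 3*(1/16)) = 4 - (1 + 3/16) = 4 - 1*19/16 = 4 - 19/16 = 45/16 ≈ 2.8125)
V(W) = -12 (V(W) = (-4 + √0)*3 = (-4 + 0)*3 = -4*3 = -12)
(V(-6 + 5) + d)² = (-12 + 45/16)² = (-147/16)² = 21609/256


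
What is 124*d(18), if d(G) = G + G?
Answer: 4464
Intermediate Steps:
d(G) = 2*G
124*d(18) = 124*(2*18) = 124*36 = 4464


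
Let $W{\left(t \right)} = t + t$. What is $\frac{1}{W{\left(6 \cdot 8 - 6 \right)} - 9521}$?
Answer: $- \frac{1}{9437} \approx -0.00010597$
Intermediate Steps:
$W{\left(t \right)} = 2 t$
$\frac{1}{W{\left(6 \cdot 8 - 6 \right)} - 9521} = \frac{1}{2 \left(6 \cdot 8 - 6\right) - 9521} = \frac{1}{2 \left(48 - 6\right) - 9521} = \frac{1}{2 \cdot 42 - 9521} = \frac{1}{84 - 9521} = \frac{1}{-9437} = - \frac{1}{9437}$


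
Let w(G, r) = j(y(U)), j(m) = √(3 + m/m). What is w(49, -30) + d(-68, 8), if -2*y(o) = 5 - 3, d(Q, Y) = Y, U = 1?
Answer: 10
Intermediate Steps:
y(o) = -1 (y(o) = -(5 - 3)/2 = -½*2 = -1)
j(m) = 2 (j(m) = √(3 + 1) = √4 = 2)
w(G, r) = 2
w(49, -30) + d(-68, 8) = 2 + 8 = 10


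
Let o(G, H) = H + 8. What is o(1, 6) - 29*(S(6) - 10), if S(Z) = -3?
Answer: 391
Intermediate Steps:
o(G, H) = 8 + H
o(1, 6) - 29*(S(6) - 10) = (8 + 6) - 29*(-3 - 10) = 14 - 29*(-13) = 14 + 377 = 391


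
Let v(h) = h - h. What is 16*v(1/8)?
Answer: 0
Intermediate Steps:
v(h) = 0
16*v(1/8) = 16*0 = 0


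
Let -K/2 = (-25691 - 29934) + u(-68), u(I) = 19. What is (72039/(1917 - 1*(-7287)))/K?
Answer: 407/5783024 ≈ 7.0378e-5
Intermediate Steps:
K = 111212 (K = -2*((-25691 - 29934) + 19) = -2*(-55625 + 19) = -2*(-55606) = 111212)
(72039/(1917 - 1*(-7287)))/K = (72039/(1917 - 1*(-7287)))/111212 = (72039/(1917 + 7287))*(1/111212) = (72039/9204)*(1/111212) = (72039*(1/9204))*(1/111212) = (407/52)*(1/111212) = 407/5783024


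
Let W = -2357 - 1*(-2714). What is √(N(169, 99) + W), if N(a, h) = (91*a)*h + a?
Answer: √1523047 ≈ 1234.1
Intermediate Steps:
N(a, h) = a + 91*a*h (N(a, h) = 91*a*h + a = a + 91*a*h)
W = 357 (W = -2357 + 2714 = 357)
√(N(169, 99) + W) = √(169*(1 + 91*99) + 357) = √(169*(1 + 9009) + 357) = √(169*9010 + 357) = √(1522690 + 357) = √1523047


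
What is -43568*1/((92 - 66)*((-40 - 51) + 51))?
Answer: 2723/65 ≈ 41.892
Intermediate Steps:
-43568*1/((92 - 66)*((-40 - 51) + 51)) = -43568*1/(26*(-91 + 51)) = -43568/(26*(-40)) = -43568/(-1040) = -43568*(-1/1040) = 2723/65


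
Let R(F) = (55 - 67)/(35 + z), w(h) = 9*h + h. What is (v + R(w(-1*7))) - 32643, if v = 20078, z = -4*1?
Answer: -389527/31 ≈ -12565.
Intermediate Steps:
z = -4
w(h) = 10*h
R(F) = -12/31 (R(F) = (55 - 67)/(35 - 4) = -12/31)
(v + R(w(-1*7))) - 32643 = (20078 - 12/31) - 32643 = 622406/31 - 32643 = -389527/31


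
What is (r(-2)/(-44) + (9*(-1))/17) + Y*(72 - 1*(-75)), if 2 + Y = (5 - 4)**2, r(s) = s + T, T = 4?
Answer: -55193/374 ≈ -147.57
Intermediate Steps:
r(s) = 4 + s (r(s) = s + 4 = 4 + s)
Y = -1 (Y = -2 + (5 - 4)**2 = -2 + 1**2 = -2 + 1 = -1)
(r(-2)/(-44) + (9*(-1))/17) + Y*(72 - 1*(-75)) = ((4 - 2)/(-44) + (9*(-1))/17) - (72 - 1*(-75)) = (2*(-1/44) - 9*1/17) - (72 + 75) = (-1/22 - 9/17) - 1*147 = -215/374 - 147 = -55193/374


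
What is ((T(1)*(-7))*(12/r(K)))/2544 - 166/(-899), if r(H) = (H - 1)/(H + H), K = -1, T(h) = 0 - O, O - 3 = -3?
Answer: 166/899 ≈ 0.18465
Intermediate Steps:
O = 0 (O = 3 - 3 = 0)
T(h) = 0 (T(h) = 0 - 1*0 = 0 + 0 = 0)
r(H) = (-1 + H)/(2*H) (r(H) = (-1 + H)/((2*H)) = (-1 + H)*(1/(2*H)) = (-1 + H)/(2*H))
((T(1)*(-7))*(12/r(K)))/2544 - 166/(-899) = ((0*(-7))*(12/(((½)*(-1 - 1)/(-1)))))/2544 - 166/(-899) = (0*(12/(((½)*(-1)*(-2)))))*(1/2544) - 166*(-1/899) = (0*(12/1))*(1/2544) + 166/899 = (0*(12*1))*(1/2544) + 166/899 = (0*12)*(1/2544) + 166/899 = 0*(1/2544) + 166/899 = 0 + 166/899 = 166/899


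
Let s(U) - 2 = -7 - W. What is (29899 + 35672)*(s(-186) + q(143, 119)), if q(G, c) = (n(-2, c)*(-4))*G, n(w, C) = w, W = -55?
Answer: 78291774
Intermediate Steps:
s(U) = 50 (s(U) = 2 + (-7 - 1*(-55)) = 2 + (-7 + 55) = 2 + 48 = 50)
q(G, c) = 8*G (q(G, c) = (-2*(-4))*G = 8*G)
(29899 + 35672)*(s(-186) + q(143, 119)) = (29899 + 35672)*(50 + 8*143) = 65571*(50 + 1144) = 65571*1194 = 78291774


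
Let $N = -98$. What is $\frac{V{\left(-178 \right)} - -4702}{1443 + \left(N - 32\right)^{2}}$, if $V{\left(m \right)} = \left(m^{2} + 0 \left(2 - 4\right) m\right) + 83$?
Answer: $\frac{36469}{18343} \approx 1.9882$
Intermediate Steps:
$V{\left(m \right)} = 83 + m^{2}$ ($V{\left(m \right)} = \left(m^{2} + 0 \left(-2\right) m\right) + 83 = \left(m^{2} + 0 m\right) + 83 = \left(m^{2} + 0\right) + 83 = m^{2} + 83 = 83 + m^{2}$)
$\frac{V{\left(-178 \right)} - -4702}{1443 + \left(N - 32\right)^{2}} = \frac{\left(83 + \left(-178\right)^{2}\right) - -4702}{1443 + \left(-98 - 32\right)^{2}} = \frac{\left(83 + 31684\right) + 4702}{1443 + \left(-130\right)^{2}} = \frac{31767 + 4702}{1443 + 16900} = \frac{36469}{18343}$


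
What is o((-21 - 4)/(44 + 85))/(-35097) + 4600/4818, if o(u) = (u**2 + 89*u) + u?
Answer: 448003604575/468991489131 ≈ 0.95525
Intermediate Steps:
o(u) = u**2 + 90*u
o((-21 - 4)/(44 + 85))/(-35097) + 4600/4818 = (((-21 - 4)/(44 + 85))*(90 + (-21 - 4)/(44 + 85)))/(-35097) + 4600/4818 = ((-25/129)*(90 - 25/129))*(-1/35097) + 4600*(1/4818) = ((-25*1/129)*(90 - 25*1/129))*(-1/35097) + 2300/2409 = -25*(90 - 25/129)/129*(-1/35097) + 2300/2409 = -25/129*11585/129*(-1/35097) + 2300/2409 = -289625/16641*(-1/35097) + 2300/2409 = 289625/584049177 + 2300/2409 = 448003604575/468991489131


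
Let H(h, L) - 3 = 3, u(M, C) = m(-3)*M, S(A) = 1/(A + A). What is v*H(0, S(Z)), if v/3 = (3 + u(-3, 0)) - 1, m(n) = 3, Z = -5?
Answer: -126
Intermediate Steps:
S(A) = 1/(2*A)
u(M, C) = 3*M
H(h, L) = 6 (H(h, L) = 3 + 3 = 6)
v = -21 (v = 3*((3 + 3*(-3)) - 1) = 3*((3 - 9) - 1) = 3*(-6 - 1) = 3*(-7) = -21)
v*H(0, S(Z)) = -21*6 = -126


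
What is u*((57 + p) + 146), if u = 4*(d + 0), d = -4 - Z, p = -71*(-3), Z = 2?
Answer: -9984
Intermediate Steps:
p = 213
d = -6 (d = -4 - 1*2 = -4 - 2 = -6)
u = -24 (u = 4*(-6 + 0) = 4*(-6) = -24)
u*((57 + p) + 146) = -24*((57 + 213) + 146) = -24*(270 + 146) = -24*416 = -9984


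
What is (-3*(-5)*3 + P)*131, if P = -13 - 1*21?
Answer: 1441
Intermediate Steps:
P = -34 (P = -13 - 21 = -34)
(-3*(-5)*3 + P)*131 = (-3*(-5)*3 - 34)*131 = (15*3 - 34)*131 = (45 - 34)*131 = 11*131 = 1441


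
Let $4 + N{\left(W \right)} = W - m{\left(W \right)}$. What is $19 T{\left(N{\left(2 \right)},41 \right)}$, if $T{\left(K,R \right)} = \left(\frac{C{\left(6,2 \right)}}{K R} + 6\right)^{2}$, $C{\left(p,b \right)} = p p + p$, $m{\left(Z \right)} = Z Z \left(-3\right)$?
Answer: $\frac{29735019}{42025} \approx 707.56$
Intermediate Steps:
$m{\left(Z \right)} = - 3 Z^{2}$ ($m{\left(Z \right)} = Z^{2} \left(-3\right) = - 3 Z^{2}$)
$N{\left(W \right)} = -4 + W + 3 W^{2}$ ($N{\left(W \right)} = -4 + \left(W - - 3 W^{2}\right) = -4 + \left(W + 3 W^{2}\right) = -4 + W + 3 W^{2}$)
$C{\left(p,b \right)} = p + p^{2}$ ($C{\left(p,b \right)} = p^{2} + p = p + p^{2}$)
$T{\left(K,R \right)} = \left(6 + \frac{42}{K R}\right)^{2}$ ($T{\left(K,R \right)} = \left(\frac{6 \left(1 + 6\right)}{K R} + 6\right)^{2} = \left(6 \cdot 7 \frac{1}{K R} + 6\right)^{2} = \left(42 \frac{1}{K R} + 6\right)^{2} = \left(\frac{42}{K R} + 6\right)^{2} = \left(6 + \frac{42}{K R}\right)^{2}$)
$19 T{\left(N{\left(2 \right)},41 \right)} = 19 \frac{36 \left(7 + \left(-4 + 2 + 3 \cdot 2^{2}\right) 41\right)^{2}}{\left(-4 + 2 + 3 \cdot 2^{2}\right)^{2} \cdot 1681} = 19 \cdot 36 \frac{1}{\left(-4 + 2 + 3 \cdot 4\right)^{2}} \cdot \frac{1}{1681} \left(7 + \left(-4 + 2 + 3 \cdot 4\right) 41\right)^{2} = 19 \cdot 36 \frac{1}{\left(-4 + 2 + 12\right)^{2}} \cdot \frac{1}{1681} \left(7 + \left(-4 + 2 + 12\right) 41\right)^{2} = 19 \cdot 36 \cdot \frac{1}{100} \cdot \frac{1}{1681} \left(7 + 10 \cdot 41\right)^{2} = 19 \cdot 36 \cdot \frac{1}{100} \cdot \frac{1}{1681} \left(7 + 410\right)^{2} = 19 \cdot 36 \cdot \frac{1}{100} \cdot \frac{1}{1681} \cdot 417^{2} = 19 \cdot 36 \cdot \frac{1}{100} \cdot \frac{1}{1681} \cdot 173889 = 19 \cdot \frac{1565001}{42025} = \frac{29735019}{42025}$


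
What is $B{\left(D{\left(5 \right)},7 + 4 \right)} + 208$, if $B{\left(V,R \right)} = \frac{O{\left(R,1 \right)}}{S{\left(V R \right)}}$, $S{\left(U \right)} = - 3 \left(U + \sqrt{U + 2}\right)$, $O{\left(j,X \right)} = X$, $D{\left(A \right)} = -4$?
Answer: $\frac{617158}{2967} + \frac{i \sqrt{42}}{5934} \approx 208.01 + 0.0010921 i$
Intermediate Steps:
$S{\left(U \right)} = - 3 U - 3 \sqrt{2 + U}$ ($S{\left(U \right)} = - 3 \left(U + \sqrt{2 + U}\right) = - 3 U - 3 \sqrt{2 + U}$)
$B{\left(V,R \right)} = \frac{1}{- 3 \sqrt{2 + R V} - 3 R V}$ ($B{\left(V,R \right)} = 1 \frac{1}{- 3 V R - 3 \sqrt{2 + V R}} = 1 \frac{1}{- 3 R V - 3 \sqrt{2 + R V}} = 1 \frac{1}{- 3 \sqrt{2 + R V} - 3 R V} = \frac{1}{- 3 \sqrt{2 + R V} - 3 R V}$)
$B{\left(D{\left(5 \right)},7 + 4 \right)} + 208 = - \frac{1}{3 \sqrt{2 + \left(7 + 4\right) \left(-4\right)} + 3 \left(7 + 4\right) \left(-4\right)} + 208 = - \frac{1}{3 \sqrt{2 + 11 \left(-4\right)} + 3 \cdot 11 \left(-4\right)} + 208 = - \frac{1}{3 \sqrt{2 - 44} - 132} + 208 = - \frac{1}{3 \sqrt{-42} - 132} + 208 = - \frac{1}{3 i \sqrt{42} - 132} + 208 = - \frac{1}{-132 + 3 i \sqrt{42}} + 208 = 208 - \frac{1}{-132 + 3 i \sqrt{42}}$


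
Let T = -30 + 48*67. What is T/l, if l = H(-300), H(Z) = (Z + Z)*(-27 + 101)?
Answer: -531/7400 ≈ -0.071757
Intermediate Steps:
H(Z) = 148*Z (H(Z) = (2*Z)*74 = 148*Z)
l = -44400 (l = 148*(-300) = -44400)
T = 3186 (T = -30 + 3216 = 3186)
T/l = 3186/(-44400) = 3186*(-1/44400) = -531/7400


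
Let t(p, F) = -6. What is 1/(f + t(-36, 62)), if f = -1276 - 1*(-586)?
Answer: -1/696 ≈ -0.0014368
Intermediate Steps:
f = -690 (f = -1276 + 586 = -690)
1/(f + t(-36, 62)) = 1/(-690 - 6) = 1/(-696) = -1/696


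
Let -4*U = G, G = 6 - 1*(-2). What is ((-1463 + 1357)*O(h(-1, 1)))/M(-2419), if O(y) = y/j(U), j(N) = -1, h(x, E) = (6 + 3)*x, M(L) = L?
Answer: 954/2419 ≈ 0.39438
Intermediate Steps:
h(x, E) = 9*x
G = 8 (G = 6 + 2 = 8)
U = -2 (U = -1/4*8 = -2)
O(y) = -y (O(y) = y/(-1) = y*(-1) = -y)
((-1463 + 1357)*O(h(-1, 1)))/M(-2419) = ((-1463 + 1357)*(-9*(-1)))/(-2419) = -(-106)*(-9)*(-1/2419) = -106*9*(-1/2419) = -954*(-1/2419) = 954/2419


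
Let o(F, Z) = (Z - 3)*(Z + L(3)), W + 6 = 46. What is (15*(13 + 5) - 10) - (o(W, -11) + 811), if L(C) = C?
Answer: -663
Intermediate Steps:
W = 40 (W = -6 + 46 = 40)
o(F, Z) = (-3 + Z)*(3 + Z) (o(F, Z) = (Z - 3)*(Z + 3) = (-3 + Z)*(3 + Z))
(15*(13 + 5) - 10) - (o(W, -11) + 811) = (15*(13 + 5) - 10) - ((-9 + (-11)²) + 811) = (15*18 - 10) - ((-9 + 121) + 811) = (270 - 10) - (112 + 811) = 260 - 1*923 = 260 - 923 = -663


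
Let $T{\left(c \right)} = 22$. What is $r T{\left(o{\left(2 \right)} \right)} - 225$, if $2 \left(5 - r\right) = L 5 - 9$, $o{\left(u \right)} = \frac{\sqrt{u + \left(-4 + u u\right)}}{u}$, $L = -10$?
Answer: $534$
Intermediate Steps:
$o{\left(u \right)} = \frac{\sqrt{-4 + u + u^{2}}}{u}$ ($o{\left(u \right)} = \frac{\sqrt{u + \left(-4 + u^{2}\right)}}{u} = \frac{\sqrt{-4 + u + u^{2}}}{u}$)
$r = \frac{69}{2}$ ($r = 5 - \frac{\left(-10\right) 5 - 9}{2} = 5 - \frac{-50 - 9}{2} = 5 - - \frac{59}{2} = 5 + \frac{59}{2} = \frac{69}{2} \approx 34.5$)
$r T{\left(o{\left(2 \right)} \right)} - 225 = \frac{69}{2} \cdot 22 - 225 = 759 - 225 = 534$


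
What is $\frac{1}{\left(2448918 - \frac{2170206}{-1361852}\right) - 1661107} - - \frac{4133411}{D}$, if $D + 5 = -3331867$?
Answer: $- \frac{2217333317677658107}{1787356339606552608} \approx -1.2406$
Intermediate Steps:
$D = -3331872$ ($D = -5 - 3331867 = -3331872$)
$\frac{1}{\left(2448918 - \frac{2170206}{-1361852}\right) - 1661107} - - \frac{4133411}{D} = \frac{1}{\left(2448918 - \frac{2170206}{-1361852}\right) - 1661107} - - \frac{4133411}{-3331872} = \frac{1}{\left(2448918 - - \frac{1085103}{680926}\right) - 1661107} - \left(-4133411\right) \left(- \frac{1}{3331872}\right) = \frac{1}{\left(2448918 + \frac{1085103}{680926}\right) - 1661107} - \frac{4133411}{3331872} = \frac{1}{\frac{1667533023171}{680926} - 1661107} - \frac{4133411}{3331872} = \frac{1}{\frac{536442078089}{680926}} - \frac{4133411}{3331872} = \frac{680926}{536442078089} - \frac{4133411}{3331872} = - \frac{2217333317677658107}{1787356339606552608}$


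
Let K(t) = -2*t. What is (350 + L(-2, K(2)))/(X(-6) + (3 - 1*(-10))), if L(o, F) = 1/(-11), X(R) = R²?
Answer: 3849/539 ≈ 7.1410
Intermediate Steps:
L(o, F) = -1/11
(350 + L(-2, K(2)))/(X(-6) + (3 - 1*(-10))) = (350 - 1/11)/((-6)² + (3 - 1*(-10))) = 3849/(11*(36 + (3 + 10))) = 3849/(11*(36 + 13)) = (3849/11)/49 = (3849/11)*(1/49) = 3849/539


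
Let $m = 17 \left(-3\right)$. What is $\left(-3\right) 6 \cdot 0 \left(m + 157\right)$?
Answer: $0$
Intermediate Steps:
$m = -51$
$\left(-3\right) 6 \cdot 0 \left(m + 157\right) = \left(-3\right) 6 \cdot 0 \left(-51 + 157\right) = \left(-18\right) 0 \cdot 106 = 0 \cdot 106 = 0$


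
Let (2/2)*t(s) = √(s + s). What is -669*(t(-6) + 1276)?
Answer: -853644 - 1338*I*√3 ≈ -8.5364e+5 - 2317.5*I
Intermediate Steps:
t(s) = √2*√s (t(s) = √(s + s) = √(2*s) = √2*√s)
-669*(t(-6) + 1276) = -669*(√2*√(-6) + 1276) = -669*(√2*(I*√6) + 1276) = -669*(2*I*√3 + 1276) = -669*(1276 + 2*I*√3) = -853644 - 1338*I*√3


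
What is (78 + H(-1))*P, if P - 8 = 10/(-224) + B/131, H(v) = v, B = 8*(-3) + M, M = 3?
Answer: 1258059/2096 ≈ 600.22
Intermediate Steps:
B = -21 (B = 8*(-3) + 3 = -24 + 3 = -21)
P = 114369/14672 (P = 8 + (10/(-224) - 21/131) = 8 + (10*(-1/224) - 21*1/131) = 8 + (-5/112 - 21/131) = 8 - 3007/14672 = 114369/14672 ≈ 7.7951)
(78 + H(-1))*P = (78 - 1)*(114369/14672) = 77*(114369/14672) = 1258059/2096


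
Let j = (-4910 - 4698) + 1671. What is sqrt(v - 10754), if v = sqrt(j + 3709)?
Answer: sqrt(-10754 + 2*I*sqrt(1057)) ≈ 0.3135 + 103.7*I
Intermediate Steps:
j = -7937 (j = -9608 + 1671 = -7937)
v = 2*I*sqrt(1057) (v = sqrt(-7937 + 3709) = sqrt(-4228) = 2*I*sqrt(1057) ≈ 65.023*I)
sqrt(v - 10754) = sqrt(2*I*sqrt(1057) - 10754) = sqrt(-10754 + 2*I*sqrt(1057))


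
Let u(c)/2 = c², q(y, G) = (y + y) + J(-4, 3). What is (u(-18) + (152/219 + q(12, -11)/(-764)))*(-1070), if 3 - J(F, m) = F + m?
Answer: -29031979370/41829 ≈ -6.9406e+5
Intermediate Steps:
J(F, m) = 3 - F - m (J(F, m) = 3 - (F + m) = 3 + (-F - m) = 3 - F - m)
q(y, G) = 4 + 2*y (q(y, G) = (y + y) + (3 - 1*(-4) - 1*3) = 2*y + (3 + 4 - 3) = 2*y + 4 = 4 + 2*y)
u(c) = 2*c²
(u(-18) + (152/219 + q(12, -11)/(-764)))*(-1070) = (2*(-18)² + (152/219 + (4 + 2*12)/(-764)))*(-1070) = (2*324 + (152*(1/219) + (4 + 24)*(-1/764)))*(-1070) = (648 + (152/219 + 28*(-1/764)))*(-1070) = (648 + (152/219 - 7/191))*(-1070) = (648 + 27499/41829)*(-1070) = (27132691/41829)*(-1070) = -29031979370/41829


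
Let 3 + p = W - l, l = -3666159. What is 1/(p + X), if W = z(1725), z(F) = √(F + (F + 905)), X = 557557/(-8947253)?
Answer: 460734715870831759/1689125313739698026991998 - 1633741556041*√4355/21958629078616074350895974 ≈ 2.7276e-7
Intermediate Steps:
X = -79651/1278179 (X = 557557*(-1/8947253) = -79651/1278179 ≈ -0.062316)
z(F) = √(905 + 2*F) (z(F) = √(F + (905 + F)) = √(905 + 2*F))
W = √4355 (W = √(905 + 2*1725) = √(905 + 3450) = √4355 ≈ 65.992)
p = 3666156 + √4355 (p = -3 + (√4355 - 1*(-3666159)) = -3 + (√4355 + 3666159) = -3 + (3666159 + √4355) = 3666156 + √4355 ≈ 3.6662e+6)
1/(p + X) = 1/((3666156 + √4355) - 79651/1278179) = 1/(4686003530273/1278179 + √4355)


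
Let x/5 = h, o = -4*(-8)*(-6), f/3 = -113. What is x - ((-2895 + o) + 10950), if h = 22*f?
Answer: -45153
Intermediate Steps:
f = -339 (f = 3*(-113) = -339)
o = -192 (o = 32*(-6) = -192)
h = -7458 (h = 22*(-339) = -7458)
x = -37290 (x = 5*(-7458) = -37290)
x - ((-2895 + o) + 10950) = -37290 - ((-2895 - 192) + 10950) = -37290 - (-3087 + 10950) = -37290 - 1*7863 = -37290 - 7863 = -45153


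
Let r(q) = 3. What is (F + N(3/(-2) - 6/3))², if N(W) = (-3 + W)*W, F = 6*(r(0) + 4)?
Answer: 67081/16 ≈ 4192.6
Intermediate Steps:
F = 42 (F = 6*(3 + 4) = 6*7 = 42)
N(W) = W*(-3 + W)
(F + N(3/(-2) - 6/3))² = (42 + (3/(-2) - 6/3)*(-3 + (3/(-2) - 6/3)))² = (42 + (3*(-½) - 6*⅓)*(-3 + (3*(-½) - 6*⅓)))² = (42 + (-3/2 - 2)*(-3 + (-3/2 - 2)))² = (42 - 7*(-3 - 7/2)/2)² = (42 - 7/2*(-13/2))² = (42 + 91/4)² = (259/4)² = 67081/16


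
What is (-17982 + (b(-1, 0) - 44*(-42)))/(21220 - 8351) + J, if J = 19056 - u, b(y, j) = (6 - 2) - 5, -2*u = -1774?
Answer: 233800726/12869 ≈ 18168.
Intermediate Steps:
u = 887 (u = -1/2*(-1774) = 887)
b(y, j) = -1 (b(y, j) = 4 - 5 = -1)
J = 18169 (J = 19056 - 1*887 = 19056 - 887 = 18169)
(-17982 + (b(-1, 0) - 44*(-42)))/(21220 - 8351) + J = (-17982 + (-1 - 44*(-42)))/(21220 - 8351) + 18169 = (-17982 + (-1 + 1848))/12869 + 18169 = (-17982 + 1847)*(1/12869) + 18169 = -16135*1/12869 + 18169 = -16135/12869 + 18169 = 233800726/12869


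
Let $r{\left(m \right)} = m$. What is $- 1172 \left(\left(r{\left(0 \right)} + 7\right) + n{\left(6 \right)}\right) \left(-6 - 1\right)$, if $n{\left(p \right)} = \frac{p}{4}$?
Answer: $69734$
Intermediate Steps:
$n{\left(p \right)} = \frac{p}{4}$ ($n{\left(p \right)} = p \frac{1}{4} = \frac{p}{4}$)
$- 1172 \left(\left(r{\left(0 \right)} + 7\right) + n{\left(6 \right)}\right) \left(-6 - 1\right) = - 1172 \left(\left(0 + 7\right) + \frac{1}{4} \cdot 6\right) \left(-6 - 1\right) = - 1172 \left(7 + \frac{3}{2}\right) \left(-7\right) = - 1172 \cdot \frac{17}{2} \left(-7\right) = \left(-1172\right) \left(- \frac{119}{2}\right) = 69734$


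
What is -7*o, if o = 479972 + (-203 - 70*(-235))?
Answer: -3473533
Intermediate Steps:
o = 496219 (o = 479972 + (-203 + 16450) = 479972 + 16247 = 496219)
-7*o = -7*496219 = -3473533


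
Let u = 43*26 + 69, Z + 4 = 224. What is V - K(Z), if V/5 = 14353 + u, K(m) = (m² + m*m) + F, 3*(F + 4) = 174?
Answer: -19154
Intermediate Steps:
Z = 220 (Z = -4 + 224 = 220)
u = 1187 (u = 1118 + 69 = 1187)
F = 54 (F = -4 + (⅓)*174 = -4 + 58 = 54)
K(m) = 54 + 2*m² (K(m) = (m² + m*m) + 54 = (m² + m²) + 54 = 2*m² + 54 = 54 + 2*m²)
V = 77700 (V = 5*(14353 + 1187) = 5*15540 = 77700)
V - K(Z) = 77700 - (54 + 2*220²) = 77700 - (54 + 2*48400) = 77700 - (54 + 96800) = 77700 - 1*96854 = 77700 - 96854 = -19154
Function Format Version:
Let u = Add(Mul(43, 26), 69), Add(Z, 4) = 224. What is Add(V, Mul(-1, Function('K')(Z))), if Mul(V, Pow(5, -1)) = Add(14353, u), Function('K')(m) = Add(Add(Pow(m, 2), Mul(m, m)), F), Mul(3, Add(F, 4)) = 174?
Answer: -19154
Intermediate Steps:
Z = 220 (Z = Add(-4, 224) = 220)
u = 1187 (u = Add(1118, 69) = 1187)
F = 54 (F = Add(-4, Mul(Rational(1, 3), 174)) = Add(-4, 58) = 54)
Function('K')(m) = Add(54, Mul(2, Pow(m, 2))) (Function('K')(m) = Add(Add(Pow(m, 2), Mul(m, m)), 54) = Add(Add(Pow(m, 2), Pow(m, 2)), 54) = Add(Mul(2, Pow(m, 2)), 54) = Add(54, Mul(2, Pow(m, 2))))
V = 77700 (V = Mul(5, Add(14353, 1187)) = Mul(5, 15540) = 77700)
Add(V, Mul(-1, Function('K')(Z))) = Add(77700, Mul(-1, Add(54, Mul(2, Pow(220, 2))))) = Add(77700, Mul(-1, Add(54, Mul(2, 48400)))) = Add(77700, Mul(-1, Add(54, 96800))) = Add(77700, Mul(-1, 96854)) = Add(77700, -96854) = -19154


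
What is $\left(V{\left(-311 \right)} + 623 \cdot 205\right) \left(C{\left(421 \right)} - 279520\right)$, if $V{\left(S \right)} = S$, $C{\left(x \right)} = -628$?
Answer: $-35691975792$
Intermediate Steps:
$\left(V{\left(-311 \right)} + 623 \cdot 205\right) \left(C{\left(421 \right)} - 279520\right) = \left(-311 + 623 \cdot 205\right) \left(-628 - 279520\right) = \left(-311 + 127715\right) \left(-280148\right) = 127404 \left(-280148\right) = -35691975792$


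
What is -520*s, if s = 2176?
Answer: -1131520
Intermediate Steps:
-520*s = -520*2176 = -1131520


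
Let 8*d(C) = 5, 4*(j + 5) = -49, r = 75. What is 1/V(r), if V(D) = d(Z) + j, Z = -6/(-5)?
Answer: -8/133 ≈ -0.060150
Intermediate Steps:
j = -69/4 (j = -5 + (¼)*(-49) = -5 - 49/4 = -69/4 ≈ -17.250)
Z = 6/5 (Z = -6*(-⅕) = 6/5 ≈ 1.2000)
d(C) = 5/8 (d(C) = (⅛)*5 = 5/8)
V(D) = -133/8 (V(D) = 5/8 - 69/4 = -133/8)
1/V(r) = 1/(-133/8) = -8/133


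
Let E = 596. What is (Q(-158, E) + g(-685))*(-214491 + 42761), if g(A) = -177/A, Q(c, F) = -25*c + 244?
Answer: -98678359182/137 ≈ -7.2028e+8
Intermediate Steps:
Q(c, F) = 244 - 25*c
(Q(-158, E) + g(-685))*(-214491 + 42761) = ((244 - 25*(-158)) - 177/(-685))*(-214491 + 42761) = ((244 + 3950) - 177*(-1/685))*(-171730) = (4194 + 177/685)*(-171730) = (2873067/685)*(-171730) = -98678359182/137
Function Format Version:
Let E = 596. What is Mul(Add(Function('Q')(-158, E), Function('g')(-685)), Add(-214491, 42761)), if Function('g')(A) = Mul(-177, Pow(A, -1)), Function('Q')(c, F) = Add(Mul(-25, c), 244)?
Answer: Rational(-98678359182, 137) ≈ -7.2028e+8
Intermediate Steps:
Function('Q')(c, F) = Add(244, Mul(-25, c))
Mul(Add(Function('Q')(-158, E), Function('g')(-685)), Add(-214491, 42761)) = Mul(Add(Add(244, Mul(-25, -158)), Mul(-177, Pow(-685, -1))), Add(-214491, 42761)) = Mul(Add(Add(244, 3950), Mul(-177, Rational(-1, 685))), -171730) = Mul(Add(4194, Rational(177, 685)), -171730) = Mul(Rational(2873067, 685), -171730) = Rational(-98678359182, 137)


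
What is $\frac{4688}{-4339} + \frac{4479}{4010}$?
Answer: $\frac{635501}{17399390} \approx 0.036524$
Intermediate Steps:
$\frac{4688}{-4339} + \frac{4479}{4010} = 4688 \left(- \frac{1}{4339}\right) + 4479 \cdot \frac{1}{4010} = - \frac{4688}{4339} + \frac{4479}{4010} = \frac{635501}{17399390}$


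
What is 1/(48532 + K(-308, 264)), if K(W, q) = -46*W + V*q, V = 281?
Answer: 1/136884 ≈ 7.3055e-6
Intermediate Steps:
K(W, q) = -46*W + 281*q
1/(48532 + K(-308, 264)) = 1/(48532 + (-46*(-308) + 281*264)) = 1/(48532 + (14168 + 74184)) = 1/(48532 + 88352) = 1/136884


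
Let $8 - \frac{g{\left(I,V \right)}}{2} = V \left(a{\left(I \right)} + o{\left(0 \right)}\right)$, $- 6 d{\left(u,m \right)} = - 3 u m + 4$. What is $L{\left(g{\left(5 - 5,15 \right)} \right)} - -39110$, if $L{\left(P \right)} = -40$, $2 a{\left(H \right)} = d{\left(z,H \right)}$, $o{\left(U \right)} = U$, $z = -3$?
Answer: $39070$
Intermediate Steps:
$d{\left(u,m \right)} = - \frac{2}{3} + \frac{m u}{2}$ ($d{\left(u,m \right)} = - \frac{- 3 u m + 4}{6} = - \frac{- 3 m u + 4}{6} = - \frac{4 - 3 m u}{6} = - \frac{2}{3} + \frac{m u}{2}$)
$a{\left(H \right)} = - \frac{1}{3} - \frac{3 H}{4}$ ($a{\left(H \right)} = \frac{- \frac{2}{3} + \frac{1}{2} H \left(-3\right)}{2} = \frac{- \frac{2}{3} - \frac{3 H}{2}}{2} = - \frac{1}{3} - \frac{3 H}{4}$)
$g{\left(I,V \right)} = 16 - 2 V \left(- \frac{1}{3} - \frac{3 I}{4}\right)$ ($g{\left(I,V \right)} = 16 - 2 V \left(\left(- \frac{1}{3} - \frac{3 I}{4}\right) + 0\right) = 16 - 2 V \left(- \frac{1}{3} - \frac{3 I}{4}\right)$)
$L{\left(g{\left(5 - 5,15 \right)} \right)} - -39110 = -40 - -39110 = -40 + 39110 = 39070$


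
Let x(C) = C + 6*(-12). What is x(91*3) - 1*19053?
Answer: -18852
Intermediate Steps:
x(C) = -72 + C (x(C) = C - 72 = -72 + C)
x(91*3) - 1*19053 = (-72 + 91*3) - 1*19053 = (-72 + 273) - 19053 = 201 - 19053 = -18852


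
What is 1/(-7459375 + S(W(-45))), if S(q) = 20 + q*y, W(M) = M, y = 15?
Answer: -1/7460030 ≈ -1.3405e-7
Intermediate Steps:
S(q) = 20 + 15*q (S(q) = 20 + q*15 = 20 + 15*q)
1/(-7459375 + S(W(-45))) = 1/(-7459375 + (20 + 15*(-45))) = 1/(-7459375 + (20 - 675)) = 1/(-7459375 - 655) = 1/(-7460030) = -1/7460030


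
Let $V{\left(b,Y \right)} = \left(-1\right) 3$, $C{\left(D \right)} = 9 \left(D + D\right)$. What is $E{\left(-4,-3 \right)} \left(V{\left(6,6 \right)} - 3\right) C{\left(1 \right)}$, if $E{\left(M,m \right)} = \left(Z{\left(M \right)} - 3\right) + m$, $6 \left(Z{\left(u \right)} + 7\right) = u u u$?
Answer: $2556$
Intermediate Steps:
$Z{\left(u \right)} = -7 + \frac{u^{3}}{6}$ ($Z{\left(u \right)} = -7 + \frac{u u u}{6} = -7 + \frac{u^{2} u}{6} = -7 + \frac{u^{3}}{6}$)
$E{\left(M,m \right)} = -10 + m + \frac{M^{3}}{6}$ ($E{\left(M,m \right)} = \left(\left(-7 + \frac{M^{3}}{6}\right) - 3\right) + m = \left(-10 + \frac{M^{3}}{6}\right) + m = -10 + m + \frac{M^{3}}{6}$)
$C{\left(D \right)} = 18 D$ ($C{\left(D \right)} = 9 \cdot 2 D = 18 D$)
$V{\left(b,Y \right)} = -3$
$E{\left(-4,-3 \right)} \left(V{\left(6,6 \right)} - 3\right) C{\left(1 \right)} = \left(-10 - 3 + \frac{\left(-4\right)^{3}}{6}\right) \left(-3 - 3\right) 18 \cdot 1 = \left(-10 - 3 + \frac{1}{6} \left(-64\right)\right) \left(-6\right) 18 = \left(-10 - 3 - \frac{32}{3}\right) \left(-6\right) 18 = \left(- \frac{71}{3}\right) \left(-6\right) 18 = 142 \cdot 18 = 2556$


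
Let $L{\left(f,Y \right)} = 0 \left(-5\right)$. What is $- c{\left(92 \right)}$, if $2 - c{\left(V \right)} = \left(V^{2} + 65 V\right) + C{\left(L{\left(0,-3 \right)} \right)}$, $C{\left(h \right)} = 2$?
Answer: $14444$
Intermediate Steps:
$L{\left(f,Y \right)} = 0$
$c{\left(V \right)} = - V^{2} - 65 V$ ($c{\left(V \right)} = 2 - \left(\left(V^{2} + 65 V\right) + 2\right) = 2 - \left(2 + V^{2} + 65 V\right) = - V^{2} - 65 V$)
$- c{\left(92 \right)} = - 92 \left(-65 - 92\right) = - 92 \left(-157\right) = \left(-1\right) \left(-14444\right) = 14444$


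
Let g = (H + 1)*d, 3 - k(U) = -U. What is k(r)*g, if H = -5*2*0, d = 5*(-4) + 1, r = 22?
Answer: -475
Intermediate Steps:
d = -19 (d = -20 + 1 = -19)
H = 0 (H = -10*0 = 0)
k(U) = 3 + U (k(U) = 3 - (-1)*U = 3 + U)
g = -19 (g = (0 + 1)*(-19) = 1*(-19) = -19)
k(r)*g = (3 + 22)*(-19) = 25*(-19) = -475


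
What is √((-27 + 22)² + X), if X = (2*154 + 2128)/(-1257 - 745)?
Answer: √486343/143 ≈ 4.8768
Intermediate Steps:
X = -174/143 (X = (308 + 2128)/(-2002) = 2436*(-1/2002) = -174/143 ≈ -1.2168)
√((-27 + 22)² + X) = √((-27 + 22)² - 174/143) = √((-5)² - 174/143) = √(25 - 174/143) = √(3401/143) = √486343/143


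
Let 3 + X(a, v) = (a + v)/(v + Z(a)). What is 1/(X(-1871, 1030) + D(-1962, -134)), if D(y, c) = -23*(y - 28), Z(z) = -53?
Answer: 977/44713518 ≈ 2.1850e-5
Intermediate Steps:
X(a, v) = -3 + (a + v)/(-53 + v) (X(a, v) = -3 + (a + v)/(v - 53) = -3 + (a + v)/(-53 + v))
D(y, c) = 644 - 23*y (D(y, c) = -23*(-28 + y) = 644 - 23*y)
1/(X(-1871, 1030) + D(-1962, -134)) = 1/((159 - 1871 - 2*1030)/(-53 + 1030) + (644 - 23*(-1962))) = 1/((159 - 1871 - 2060)/977 + (644 + 45126)) = 1/((1/977)*(-3772) + 45770) = 1/(-3772/977 + 45770) = 1/(44713518/977) = 977/44713518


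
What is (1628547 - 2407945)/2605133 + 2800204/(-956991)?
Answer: -8040780718550/2493088834803 ≈ -3.2252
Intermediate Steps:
(1628547 - 2407945)/2605133 + 2800204/(-956991) = -779398*1/2605133 + 2800204*(-1/956991) = -779398/2605133 - 2800204/956991 = -8040780718550/2493088834803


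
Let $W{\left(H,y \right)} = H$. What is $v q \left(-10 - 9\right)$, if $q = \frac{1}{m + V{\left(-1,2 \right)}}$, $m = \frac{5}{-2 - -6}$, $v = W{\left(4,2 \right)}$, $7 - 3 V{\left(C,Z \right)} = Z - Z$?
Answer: $- \frac{912}{43} \approx -21.209$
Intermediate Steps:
$V{\left(C,Z \right)} = \frac{7}{3}$ ($V{\left(C,Z \right)} = \frac{7}{3} - \frac{Z - Z}{3} = \frac{7}{3} - 0 = \frac{7}{3} + 0 = \frac{7}{3}$)
$v = 4$
$m = \frac{5}{4}$ ($m = \frac{5}{-2 + 6} = \frac{5}{4} \approx 1.25$)
$q = \frac{12}{43}$ ($q = \frac{1}{\frac{5}{4} + \frac{7}{3}} = \frac{1}{\frac{43}{12}} = \frac{12}{43} \approx 0.27907$)
$v q \left(-10 - 9\right) = 4 \cdot \frac{12}{43} \left(-10 - 9\right) = \frac{48}{43} \left(-19\right) = - \frac{912}{43}$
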